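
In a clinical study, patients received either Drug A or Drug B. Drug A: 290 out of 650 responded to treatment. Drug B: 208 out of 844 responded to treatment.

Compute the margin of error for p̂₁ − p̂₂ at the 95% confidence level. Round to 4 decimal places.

Sample proportions: 290/650 = 0.4462, 208/844 = 0.2464.
Each SE is √(p̂(1−p̂)/n): √(0.4462·0.5538/650) = 0.01950 and √(0.2464·0.7536/844) = 0.01483.
SE(p̂₁ − p̂₂) = √(SE₁² + SE₂²) = √(0.00038025 + 0.0002199289) = 0.02450, since the two samples are independent.
At 95% confidence z* = 1.960; margin = 1.960 × 0.02450 = 0.04802.

0.0480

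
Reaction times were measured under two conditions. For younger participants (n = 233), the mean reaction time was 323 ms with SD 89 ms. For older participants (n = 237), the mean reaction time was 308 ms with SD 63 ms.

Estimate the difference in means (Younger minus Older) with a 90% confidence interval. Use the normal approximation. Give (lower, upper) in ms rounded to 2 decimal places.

(3.28, 26.72)

Per-group SEs: s₁/√n₁ = 89/√233 = 5.8306, s₂/√n₂ = 63/√237 = 4.0923.
Unpooled SE of the difference: √(33.99589636 + 16.74691929) = 7.1234.
Margin of error = z* · SE = 1.645 × 7.1234 = 11.7180.
x̄₁ − x̄₂ = 323 − 308 = 15.0000.
CI: 15.0000 ± 11.7180 = (3.28, 26.72).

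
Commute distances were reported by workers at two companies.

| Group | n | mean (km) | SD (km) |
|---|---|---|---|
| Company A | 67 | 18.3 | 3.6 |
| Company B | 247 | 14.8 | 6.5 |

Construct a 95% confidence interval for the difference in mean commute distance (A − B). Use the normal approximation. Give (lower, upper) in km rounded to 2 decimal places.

SE₁ = s₁/√n₁ = 3.6/√67 = 0.4398; SE₂ = 6.5/√247 = 0.4136.
Independent samples, unequal variances: SE_diff = √(SE₁² + SE₂²) = √(0.19342404 + 0.17106496) = 0.6037.
z* = 1.960, so margin of error = 1.960 × 0.6037 = 1.1833.
Difference in means = 18.3 − 14.8 = 3.5000.
3.5000 ± 1.1833 → (2.32, 4.68).

(2.32, 4.68)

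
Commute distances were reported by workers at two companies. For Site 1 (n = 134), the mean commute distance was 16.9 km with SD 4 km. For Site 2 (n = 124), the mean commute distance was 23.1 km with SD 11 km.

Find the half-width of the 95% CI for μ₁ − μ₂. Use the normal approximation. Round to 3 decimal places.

Standard errors of each mean: 4/√134 = 0.3455 and 11/√124 = 0.9878.
SE(x̄₁ − x̄₂) = √(0.3455² + 0.9878²) = 1.0465 for independent samples with unequal variances.
With z* = 1.960, the margin is 1.960 × 1.0465 = 2.0511.

2.051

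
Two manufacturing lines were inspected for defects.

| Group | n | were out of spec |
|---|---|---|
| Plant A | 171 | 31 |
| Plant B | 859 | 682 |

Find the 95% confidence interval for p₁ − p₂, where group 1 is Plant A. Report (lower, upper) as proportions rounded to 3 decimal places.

p̂₁ = 31/171 = 0.1813 and p̂₂ = 682/859 = 0.7939.
SE₁ = √(p̂₁(1−p̂₁)/n₁) = √(0.1813·0.8187/171) = 0.02946; SE₂ = √(0.7939·0.2061/859) = 0.01380.
Independent samples: SE of the difference = √(SE₁² + SE₂²) = √(0.0008678916 + 0.00019044) = 0.03253.
z* for 95% confidence is 1.960, so the margin of error is 1.960 × 0.03253 = 0.06376.
Point estimate p̂₁ − p̂₂ = 0.1813 − 0.7939 = -0.6126.
-0.6126 ± 0.06376 → (-0.676, -0.549).

(-0.676, -0.549)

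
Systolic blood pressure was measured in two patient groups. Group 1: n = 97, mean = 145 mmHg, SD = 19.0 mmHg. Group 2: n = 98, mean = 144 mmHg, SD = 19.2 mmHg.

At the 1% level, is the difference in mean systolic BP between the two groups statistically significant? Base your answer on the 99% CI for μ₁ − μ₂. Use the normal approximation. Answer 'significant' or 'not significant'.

not significant

Standard errors of each mean: 19.0/√97 = 1.9292 and 19.2/√98 = 1.9395.
SE(x̄₁ − x̄₂) = √(1.9292² + 1.9395²) = 2.7356 for independent samples with unequal variances.
With z* = 2.576, the margin is 2.576 × 2.7356 = 7.0469.
x̄₁ − x̄₂ = 145 − 144 = 1.0000; the interval is 1.0000 ± 7.0469 = (-6.0469, 8.0469).
The interval (-6.0469, 8.0469) contains 0, so the difference is not significant.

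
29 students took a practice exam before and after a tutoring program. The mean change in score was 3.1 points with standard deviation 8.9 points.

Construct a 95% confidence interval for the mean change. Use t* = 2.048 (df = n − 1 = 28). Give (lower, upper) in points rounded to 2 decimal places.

(-0.28, 6.48)

This is a matched-pairs design, so SE = s_d/√n = 8.9/√29 = 1.6527.
Margin = 2.048 × 1.6527 = 3.3847; the interval is 3.1 ± 3.3847 = (-0.28, 6.48).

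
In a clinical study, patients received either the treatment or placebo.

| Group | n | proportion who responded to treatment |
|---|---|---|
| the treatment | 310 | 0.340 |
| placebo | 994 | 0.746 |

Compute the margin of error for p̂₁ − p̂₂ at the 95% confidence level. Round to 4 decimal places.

0.0593

The two standard errors are √(0.3400×0.6600/310) = 0.02690 and √(0.7460×0.2540/994) = 0.01381.
Because the samples are independent, SE_diff = √(0.02690² + 0.01381²) = 0.03024.
Using z* = 1.960 for 95%, ME = 1.960 × 0.03024 = 0.05927.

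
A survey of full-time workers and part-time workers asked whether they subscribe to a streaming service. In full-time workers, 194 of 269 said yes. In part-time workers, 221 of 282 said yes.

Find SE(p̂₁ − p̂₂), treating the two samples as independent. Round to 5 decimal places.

p̂₁ = 194/269 = 0.7212 and p̂₂ = 221/282 = 0.7837.
SE₁ = √(p̂₁(1−p̂₁)/n₁) = √(0.7212·0.2788/269) = 0.02734; SE₂ = √(0.7837·0.2163/282) = 0.02452.
Independent samples: SE of the difference = √(SE₁² + SE₂²) = √(0.0007474756 + 0.0006012304) = 0.03672.

0.03672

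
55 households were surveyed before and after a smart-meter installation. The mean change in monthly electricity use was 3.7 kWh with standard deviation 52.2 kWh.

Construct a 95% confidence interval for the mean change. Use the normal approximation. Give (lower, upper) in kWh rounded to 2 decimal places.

Paired design: SE = s_d/√n = 52.2/√55 = 7.0386.
z* = 1.960; margin of error = 1.960 × 7.0386 = 13.7957.
3.7 ± 13.7957 → (-10.10, 17.50).

(-10.10, 17.50)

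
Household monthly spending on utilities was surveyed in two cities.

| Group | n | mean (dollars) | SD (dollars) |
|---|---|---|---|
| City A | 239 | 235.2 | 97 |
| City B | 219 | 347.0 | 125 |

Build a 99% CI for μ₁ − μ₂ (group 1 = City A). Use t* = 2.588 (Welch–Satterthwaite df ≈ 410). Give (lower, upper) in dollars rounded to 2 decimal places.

SE₁ = s₁/√n₁ = 97/√239 = 6.2744; SE₂ = 125/√219 = 8.4467.
Independent samples, unequal variances: SE_diff = √(SE₁² + SE₂²) = √(39.36809536 + 71.34674089) = 10.5221.
t* = 2.588, so margin of error = 2.588 × 10.5221 = 27.2312.
Difference in means = 235.2 − 347.0 = -111.8000.
-111.8000 ± 27.2312 → (-139.03, -84.57).

(-139.03, -84.57)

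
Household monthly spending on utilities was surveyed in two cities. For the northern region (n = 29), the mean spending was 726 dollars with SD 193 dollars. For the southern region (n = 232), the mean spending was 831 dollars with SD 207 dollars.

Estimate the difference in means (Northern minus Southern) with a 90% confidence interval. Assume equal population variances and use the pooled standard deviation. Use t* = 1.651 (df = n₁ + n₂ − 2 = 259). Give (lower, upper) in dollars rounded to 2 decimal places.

(-171.84, -38.16)

Pooled variance s_p² = [28·193² + 231·207²] / (29+232−2) = 42243.5946, so s_p = 205.5325.
SE_diff = s_p·√(1/n₁ + 1/n₂) = 205.5325·√(1/29 + 1/232) = 40.4816.
t* = 1.651; margin = 1.651 × 40.4816 = 66.8351.
Difference = 726 − 831 = -105.0000.
-105.0000 ± 66.8351 → (-171.84, -38.16).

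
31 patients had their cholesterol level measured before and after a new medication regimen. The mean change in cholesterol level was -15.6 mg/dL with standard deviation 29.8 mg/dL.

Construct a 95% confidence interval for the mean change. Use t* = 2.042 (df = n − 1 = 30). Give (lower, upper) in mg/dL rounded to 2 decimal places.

Paired design: SE = s_d/√n = 29.8/√31 = 5.3522.
t* = 2.042; margin of error = 2.042 × 5.3522 = 10.9292.
-15.6 ± 10.9292 → (-26.53, -4.67).

(-26.53, -4.67)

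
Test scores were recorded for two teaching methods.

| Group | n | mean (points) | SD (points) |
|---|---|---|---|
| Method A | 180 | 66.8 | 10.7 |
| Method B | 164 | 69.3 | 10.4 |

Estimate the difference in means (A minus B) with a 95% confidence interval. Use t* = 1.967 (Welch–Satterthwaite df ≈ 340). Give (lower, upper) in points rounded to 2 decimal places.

Standard errors of each mean: 10.7/√180 = 0.7975 and 10.4/√164 = 0.8121.
SE(x̄₁ − x̄₂) = √(0.7975² + 0.8121²) = 1.1382 for independent samples with unequal variances.
With t* = 1.967, the margin is 1.967 × 1.1382 = 2.2388.
x̄₁ − x̄₂ = 66.8 − 69.3 = -2.5000; the interval is -2.5000 ± 2.2388 = (-4.74, -0.26).

(-4.74, -0.26)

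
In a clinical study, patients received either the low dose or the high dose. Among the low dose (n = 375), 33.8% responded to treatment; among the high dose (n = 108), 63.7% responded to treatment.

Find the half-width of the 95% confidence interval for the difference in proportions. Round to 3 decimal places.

The two standard errors are √(0.3380×0.6620/375) = 0.02443 and √(0.6370×0.3630/108) = 0.04627.
Because the samples are independent, SE_diff = √(0.02443² + 0.04627²) = 0.05232.
Using z* = 1.960 for 95%, ME = 1.960 × 0.05232 = 0.10255.

0.103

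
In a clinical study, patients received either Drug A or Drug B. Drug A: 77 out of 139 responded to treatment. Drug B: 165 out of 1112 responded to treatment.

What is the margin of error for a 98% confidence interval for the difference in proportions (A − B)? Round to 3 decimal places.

0.101

p̂₁ = 77/139 = 0.5540 and p̂₂ = 165/1112 = 0.1484.
SE₁ = √(p̂₁(1−p̂₁)/n₁) = √(0.5540·0.4460/139) = 0.04216; SE₂ = √(0.1484·0.8516/1112) = 0.01066.
Independent samples: SE of the difference = √(SE₁² + SE₂²) = √(0.0017774656 + 0.0001136356) = 0.04349.
z* for 98% confidence is 2.326, so the margin of error is 2.326 × 0.04349 = 0.10116.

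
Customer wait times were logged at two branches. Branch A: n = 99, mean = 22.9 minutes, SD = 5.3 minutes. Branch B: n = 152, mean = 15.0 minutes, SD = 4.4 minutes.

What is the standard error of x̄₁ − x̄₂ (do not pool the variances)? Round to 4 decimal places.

Per-group SEs: s₁/√n₁ = 5.3/√99 = 0.5327, s₂/√n₂ = 4.4/√152 = 0.3569.
Unpooled SE of the difference: √(0.28376929 + 0.12737761) = 0.6412.

0.6412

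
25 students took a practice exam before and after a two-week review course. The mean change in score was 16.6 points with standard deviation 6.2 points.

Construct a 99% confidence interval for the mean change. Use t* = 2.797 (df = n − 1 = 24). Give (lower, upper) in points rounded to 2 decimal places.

Paired design: SE = s_d/√n = 6.2/√25 = 1.2400.
t* = 2.797; margin of error = 2.797 × 1.2400 = 3.4683.
16.6 ± 3.4683 → (13.13, 20.07).

(13.13, 20.07)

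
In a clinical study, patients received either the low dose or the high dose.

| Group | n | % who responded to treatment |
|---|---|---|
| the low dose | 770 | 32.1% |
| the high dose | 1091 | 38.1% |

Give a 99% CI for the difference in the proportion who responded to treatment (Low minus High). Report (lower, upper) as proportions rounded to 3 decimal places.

(-0.118, -0.002)

SE₁ = √(p̂₁(1−p̂₁)/n₁) = √(0.3210·0.6790/770) = 0.01682; SE₂ = √(0.3810·0.6190/1091) = 0.01470.
Independent samples: SE of the difference = √(SE₁² + SE₂²) = √(0.0002829124 + 0.00021609) = 0.02234.
z* for 99% confidence is 2.576, so the margin of error is 2.576 × 0.02234 = 0.05755.
Point estimate p̂₁ − p̂₂ = 0.3210 − 0.3810 = -0.0600.
-0.0600 ± 0.05755 → (-0.118, -0.002).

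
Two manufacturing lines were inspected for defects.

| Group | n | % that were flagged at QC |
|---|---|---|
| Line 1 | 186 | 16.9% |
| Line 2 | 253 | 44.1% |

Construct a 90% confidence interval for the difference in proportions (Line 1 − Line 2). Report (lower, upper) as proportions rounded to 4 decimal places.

(-0.3404, -0.2036)

SE₁ = √(p̂₁(1−p̂₁)/n₁) = √(0.1690·0.8310/186) = 0.02748; SE₂ = √(0.4410·0.5590/253) = 0.03122.
Independent samples: SE of the difference = √(SE₁² + SE₂²) = √(0.0007551504 + 0.0009746884) = 0.04159.
z* for 90% confidence is 1.645, so the margin of error is 1.645 × 0.04159 = 0.06842.
Point estimate p̂₁ − p̂₂ = 0.1690 − 0.4410 = -0.2720.
-0.2720 ± 0.06842 → (-0.3404, -0.2036).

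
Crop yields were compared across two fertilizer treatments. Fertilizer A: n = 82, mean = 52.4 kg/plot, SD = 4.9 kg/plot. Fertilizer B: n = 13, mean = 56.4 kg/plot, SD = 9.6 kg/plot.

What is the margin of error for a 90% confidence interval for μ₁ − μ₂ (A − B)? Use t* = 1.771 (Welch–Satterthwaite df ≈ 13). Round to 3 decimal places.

Per-group SEs: s₁/√n₁ = 4.9/√82 = 0.5411, s₂/√n₂ = 9.6/√13 = 2.6626.
Unpooled SE of the difference: √(0.29278921 + 7.08943876) = 2.7170.
Margin of error = t* · SE = 1.771 × 2.7170 = 4.8118.

4.812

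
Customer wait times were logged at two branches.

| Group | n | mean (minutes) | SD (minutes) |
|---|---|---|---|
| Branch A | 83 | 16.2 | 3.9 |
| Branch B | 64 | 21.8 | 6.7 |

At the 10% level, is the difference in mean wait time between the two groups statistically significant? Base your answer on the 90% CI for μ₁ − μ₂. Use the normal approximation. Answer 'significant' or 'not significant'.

significant

Standard errors of each mean: 3.9/√83 = 0.4281 and 6.7/√64 = 0.8375.
SE(x̄₁ − x̄₂) = √(0.4281² + 0.8375²) = 0.9406 for independent samples with unequal variances.
With z* = 1.645, the margin is 1.645 × 0.9406 = 1.5473.
x̄₁ − x̄₂ = 16.2 − 21.8 = -5.6000; the interval is -5.6000 ± 1.5473 = (-7.1473, -4.0527).
The interval (-7.1473, -4.0527) does not contain 0, so the difference is significant.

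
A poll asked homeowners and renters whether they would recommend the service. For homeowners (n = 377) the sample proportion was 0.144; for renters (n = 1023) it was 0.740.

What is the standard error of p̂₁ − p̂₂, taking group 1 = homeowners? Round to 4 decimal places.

Each SE is √(p̂(1−p̂)/n): √(0.1440·0.8560/377) = 0.01808 and √(0.7400·0.2600/1023) = 0.01371.
SE(p̂₁ − p̂₂) = √(SE₁² + SE₂²) = √(0.0003268864 + 0.0001879641) = 0.02269, since the two samples are independent.

0.0227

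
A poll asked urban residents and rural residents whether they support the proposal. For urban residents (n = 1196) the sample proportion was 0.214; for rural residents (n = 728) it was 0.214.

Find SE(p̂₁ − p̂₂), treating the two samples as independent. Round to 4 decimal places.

Each SE is √(p̂(1−p̂)/n): √(0.2140·0.7860/1196) = 0.01186 and √(0.2140·0.7860/728) = 0.01520.
SE(p̂₁ − p̂₂) = √(SE₁² + SE₂²) = √(0.0001406596 + 0.00023104) = 0.01928, since the two samples are independent.

0.0193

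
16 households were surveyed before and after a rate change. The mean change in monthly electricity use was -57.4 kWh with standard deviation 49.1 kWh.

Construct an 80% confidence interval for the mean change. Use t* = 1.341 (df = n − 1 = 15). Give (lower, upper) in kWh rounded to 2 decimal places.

(-73.86, -40.94)

This is a matched-pairs design, so SE = s_d/√n = 49.1/√16 = 12.2750.
Margin = 1.341 × 12.2750 = 16.4608; the interval is -57.4 ± 16.4608 = (-73.86, -40.94).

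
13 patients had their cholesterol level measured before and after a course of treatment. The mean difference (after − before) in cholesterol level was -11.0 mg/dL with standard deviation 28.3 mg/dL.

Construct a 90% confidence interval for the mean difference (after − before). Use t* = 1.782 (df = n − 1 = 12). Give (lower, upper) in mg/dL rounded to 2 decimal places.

This is a matched-pairs design, so SE = s_d/√n = 28.3/√13 = 7.8490.
Margin = 1.782 × 7.8490 = 13.9869; the interval is -11.0 ± 13.9869 = (-24.99, 2.99).

(-24.99, 2.99)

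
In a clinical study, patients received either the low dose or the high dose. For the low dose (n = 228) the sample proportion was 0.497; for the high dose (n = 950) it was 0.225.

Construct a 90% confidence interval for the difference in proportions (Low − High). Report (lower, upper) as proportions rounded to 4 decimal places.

(0.2131, 0.3309)

SE₁ = √(p̂₁(1−p̂₁)/n₁) = √(0.4970·0.5030/228) = 0.03311; SE₂ = √(0.2250·0.7750/950) = 0.01355.
Independent samples: SE of the difference = √(SE₁² + SE₂²) = √(0.0010962721 + 0.0001836025) = 0.03578.
z* for 90% confidence is 1.645, so the margin of error is 1.645 × 0.03578 = 0.05886.
Point estimate p̂₁ − p̂₂ = 0.4970 − 0.2250 = 0.2720.
0.2720 ± 0.05886 → (0.2131, 0.3309).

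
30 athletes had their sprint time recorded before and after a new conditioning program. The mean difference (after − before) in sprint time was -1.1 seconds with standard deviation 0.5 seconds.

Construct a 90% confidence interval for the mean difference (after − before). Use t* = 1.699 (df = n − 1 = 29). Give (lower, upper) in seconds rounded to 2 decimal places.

(-1.26, -0.94)

Paired design: SE = s_d/√n = 0.5/√30 = 0.0913.
t* = 1.699; margin of error = 1.699 × 0.0913 = 0.1551.
-1.1 ± 0.1551 → (-1.26, -0.94).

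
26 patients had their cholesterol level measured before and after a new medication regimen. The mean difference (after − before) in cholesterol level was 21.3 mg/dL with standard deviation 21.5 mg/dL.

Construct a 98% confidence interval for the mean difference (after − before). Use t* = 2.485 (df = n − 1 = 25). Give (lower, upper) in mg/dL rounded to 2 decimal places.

(10.82, 31.78)

Paired design: SE = s_d/√n = 21.5/√26 = 4.2165.
t* = 2.485; margin of error = 2.485 × 4.2165 = 10.4780.
21.3 ± 10.4780 → (10.82, 31.78).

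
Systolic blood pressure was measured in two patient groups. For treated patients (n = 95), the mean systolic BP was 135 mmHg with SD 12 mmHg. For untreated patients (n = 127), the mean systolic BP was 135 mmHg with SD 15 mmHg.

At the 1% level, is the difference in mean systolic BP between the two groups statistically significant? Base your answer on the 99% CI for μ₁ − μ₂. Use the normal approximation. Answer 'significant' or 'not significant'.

Per-group SEs: s₁/√n₁ = 12/√95 = 1.2312, s₂/√n₂ = 15/√127 = 1.3310.
Unpooled SE of the difference: √(1.51585344 + 1.771561) = 1.8131.
Margin of error = z* · SE = 2.576 × 1.8131 = 4.6705.
x̄₁ − x̄₂ = 135 − 135 = 0.0000.
CI: 0.0000 ± 4.6705 = (-4.6705, 4.6705).
The interval (-4.6705, 4.6705) contains 0, so the difference is not significant.

not significant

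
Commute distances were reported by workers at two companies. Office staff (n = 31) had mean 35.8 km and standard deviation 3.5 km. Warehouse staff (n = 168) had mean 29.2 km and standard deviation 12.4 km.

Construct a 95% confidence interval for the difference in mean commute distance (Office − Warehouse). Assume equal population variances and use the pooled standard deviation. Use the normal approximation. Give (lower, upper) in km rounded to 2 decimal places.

s_p = √[((n₁−1)s₁² + (n₂−1)s₂²)/(n₁+n₂−2)] = √[(30·3.5² + 167·12.4²)/197] = 11.4983.
SE = 11.4983·√(1/31 + 1/168) = 2.2476.
With z* = 1.960, margin = 1.960 × 2.2476 = 4.4053.
x̄₁ − x̄₂ = 35.8 − 29.2 = 6.6000; interval 6.6000 ± 4.4053 = (2.19, 11.01).

(2.19, 11.01)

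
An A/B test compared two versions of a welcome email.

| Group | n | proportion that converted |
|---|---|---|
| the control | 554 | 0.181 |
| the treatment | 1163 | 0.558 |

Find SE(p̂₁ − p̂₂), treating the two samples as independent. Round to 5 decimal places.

0.02190

Each SE is √(p̂(1−p̂)/n): √(0.1810·0.8190/554) = 0.01636 and √(0.5580·0.4420/1163) = 0.01456.
SE(p̂₁ − p̂₂) = √(SE₁² + SE₂²) = √(0.0002676496 + 0.0002119936) = 0.02190, since the two samples are independent.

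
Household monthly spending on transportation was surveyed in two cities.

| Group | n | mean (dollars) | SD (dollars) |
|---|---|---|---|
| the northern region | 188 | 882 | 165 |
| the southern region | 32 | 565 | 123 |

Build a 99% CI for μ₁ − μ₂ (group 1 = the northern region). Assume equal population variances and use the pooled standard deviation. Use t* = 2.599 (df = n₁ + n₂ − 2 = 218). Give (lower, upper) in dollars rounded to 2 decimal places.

(237.63, 396.37)

s_p = √[((n₁−1)s₁² + (n₂−1)s₂²)/(n₁+n₂−2)] = √[(187·165² + 31·123²)/218] = 159.7026.
SE = 159.7026·√(1/188 + 1/32) = 30.5400.
With t* = 2.599, margin = 2.599 × 30.5400 = 79.3735.
x̄₁ − x̄₂ = 882 − 565 = 317.0000; interval 317.0000 ± 79.3735 = (237.63, 396.37).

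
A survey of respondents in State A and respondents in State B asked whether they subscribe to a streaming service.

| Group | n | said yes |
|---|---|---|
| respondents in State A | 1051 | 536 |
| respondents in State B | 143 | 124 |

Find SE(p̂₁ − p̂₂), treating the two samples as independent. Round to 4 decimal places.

0.0323

p̂₁ = 536/1051 = 0.5100 and p̂₂ = 124/143 = 0.8671.
SE₁ = √(p̂₁(1−p̂₁)/n₁) = √(0.5100·0.4900/1051) = 0.01542; SE₂ = √(0.8671·0.1329/143) = 0.02839.
Independent samples: SE of the difference = √(SE₁² + SE₂²) = √(0.0002377764 + 0.0008059921) = 0.03231.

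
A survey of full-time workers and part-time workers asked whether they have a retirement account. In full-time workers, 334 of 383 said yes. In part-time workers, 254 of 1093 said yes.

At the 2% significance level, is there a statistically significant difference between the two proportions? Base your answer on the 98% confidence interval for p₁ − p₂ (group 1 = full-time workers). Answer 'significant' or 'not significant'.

p̂₁ = 334/383 = 0.8721 and p̂₂ = 254/1093 = 0.2324.
SE₁ = √(p̂₁(1−p̂₁)/n₁) = √(0.8721·0.1279/383) = 0.01707; SE₂ = √(0.2324·0.7676/1093) = 0.01278.
Independent samples: SE of the difference = √(SE₁² + SE₂²) = √(0.0002913849 + 0.0001633284) = 0.02132.
z* for 98% confidence is 2.326, so the margin of error is 2.326 × 0.02132 = 0.04959.
Point estimate p̂₁ − p̂₂ = 0.8721 − 0.2324 = 0.6397.
0.6397 ± 0.04959 → (0.59011, 0.68929).
The interval (0.59011, 0.68929) does not contain 0, so the difference is significant.

significant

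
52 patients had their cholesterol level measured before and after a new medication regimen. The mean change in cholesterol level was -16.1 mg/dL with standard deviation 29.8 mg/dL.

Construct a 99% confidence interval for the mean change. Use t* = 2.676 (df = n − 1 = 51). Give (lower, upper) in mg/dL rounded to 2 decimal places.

(-27.16, -5.04)

Paired design: SE = s_d/√n = 29.8/√52 = 4.1325.
t* = 2.676; margin of error = 2.676 × 4.1325 = 11.0586.
-16.1 ± 11.0586 → (-27.16, -5.04).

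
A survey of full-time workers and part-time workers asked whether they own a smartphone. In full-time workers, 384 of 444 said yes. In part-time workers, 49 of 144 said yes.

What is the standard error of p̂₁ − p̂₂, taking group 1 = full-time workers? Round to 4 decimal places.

0.0427

Sample proportions: 384/444 = 0.8649, 49/144 = 0.3403.
Each SE is √(p̂(1−p̂)/n): √(0.8649·0.1351/444) = 0.01622 and √(0.3403·0.6597/144) = 0.03948.
SE(p̂₁ − p̂₂) = √(SE₁² + SE₂²) = √(0.0002630884 + 0.0015586704) = 0.04268, since the two samples are independent.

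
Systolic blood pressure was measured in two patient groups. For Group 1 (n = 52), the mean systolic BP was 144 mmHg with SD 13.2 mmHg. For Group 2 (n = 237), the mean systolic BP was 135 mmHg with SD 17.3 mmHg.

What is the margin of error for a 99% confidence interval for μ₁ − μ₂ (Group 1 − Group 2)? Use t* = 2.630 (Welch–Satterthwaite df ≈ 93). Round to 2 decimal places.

Standard errors of each mean: 13.2/√52 = 1.8305 and 17.3/√237 = 1.1238.
SE(x̄₁ − x̄₂) = √(1.8305² + 1.1238²) = 2.1479 for independent samples with unequal variances.
With t* = 2.630, the margin is 2.630 × 2.1479 = 5.6490.

5.65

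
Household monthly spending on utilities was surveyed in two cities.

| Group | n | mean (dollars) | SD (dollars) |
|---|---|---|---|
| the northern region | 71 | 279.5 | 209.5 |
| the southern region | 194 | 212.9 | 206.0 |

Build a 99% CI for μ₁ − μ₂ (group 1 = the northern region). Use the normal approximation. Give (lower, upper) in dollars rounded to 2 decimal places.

(-7.92, 141.12)

Per-group SEs: s₁/√n₁ = 209.5/√71 = 24.8631, s₂/√n₂ = 206.0/√194 = 14.7899.
Unpooled SE of the difference: √(618.17374161 + 218.74114201) = 28.9295.
Margin of error = z* · SE = 2.576 × 28.9295 = 74.5224.
x̄₁ − x̄₂ = 279.5 − 212.9 = 66.6000.
CI: 66.6000 ± 74.5224 = (-7.92, 141.12).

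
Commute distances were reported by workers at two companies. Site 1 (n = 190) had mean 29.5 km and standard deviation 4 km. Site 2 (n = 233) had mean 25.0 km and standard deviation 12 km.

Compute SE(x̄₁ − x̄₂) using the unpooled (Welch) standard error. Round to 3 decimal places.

SE₁ = s₁/√n₁ = 4/√190 = 0.2902; SE₂ = 12/√233 = 0.7861.
Independent samples, unequal variances: SE_diff = √(SE₁² + SE₂²) = √(0.08421604 + 0.61795321) = 0.8380.

0.838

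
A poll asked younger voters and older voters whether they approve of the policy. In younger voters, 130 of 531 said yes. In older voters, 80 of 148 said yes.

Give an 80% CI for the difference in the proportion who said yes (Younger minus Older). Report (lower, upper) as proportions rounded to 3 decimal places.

(-0.353, -0.238)

Sample proportions: 130/531 = 0.2448, 80/148 = 0.5405.
Each SE is √(p̂(1−p̂)/n): √(0.2448·0.7552/531) = 0.01866 and √(0.5405·0.4595/148) = 0.04096.
SE(p̂₁ − p̂₂) = √(SE₁² + SE₂²) = √(0.0003481956 + 0.0016777216) = 0.04501, since the two samples are independent.
At 80% confidence z* = 1.282; margin = 1.282 × 0.04501 = 0.05770.
The difference is 0.2448 − 0.5405 = -0.2957, so the interval is -0.2957 ± 0.05770 = (-0.353, -0.238).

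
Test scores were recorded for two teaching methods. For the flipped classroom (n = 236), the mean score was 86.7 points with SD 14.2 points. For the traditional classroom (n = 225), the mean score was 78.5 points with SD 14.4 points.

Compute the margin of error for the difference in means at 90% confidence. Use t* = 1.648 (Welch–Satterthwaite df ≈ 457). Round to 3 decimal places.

2.196

SE₁ = s₁/√n₁ = 14.2/√236 = 0.9243; SE₂ = 14.4/√225 = 0.9600.
Independent samples, unequal variances: SE_diff = √(SE₁² + SE₂²) = √(0.85433049 + 0.9216) = 1.3326.
t* = 1.648, so margin of error = 1.648 × 1.3326 = 2.1961.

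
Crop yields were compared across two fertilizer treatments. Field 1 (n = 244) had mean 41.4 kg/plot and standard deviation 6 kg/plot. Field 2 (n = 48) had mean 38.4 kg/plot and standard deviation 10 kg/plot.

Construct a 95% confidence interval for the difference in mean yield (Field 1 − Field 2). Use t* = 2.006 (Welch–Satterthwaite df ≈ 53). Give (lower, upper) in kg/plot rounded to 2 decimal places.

(0.00, 6.00)

SE₁ = s₁/√n₁ = 6/√244 = 0.3841; SE₂ = 10/√48 = 1.4434.
Independent samples, unequal variances: SE_diff = √(SE₁² + SE₂²) = √(0.14753281 + 2.08340356) = 1.4936.
t* = 2.006, so margin of error = 2.006 × 1.4936 = 2.9962.
Difference in means = 41.4 − 38.4 = 3.0000.
3.0000 ± 2.9962 → (0.00, 6.00).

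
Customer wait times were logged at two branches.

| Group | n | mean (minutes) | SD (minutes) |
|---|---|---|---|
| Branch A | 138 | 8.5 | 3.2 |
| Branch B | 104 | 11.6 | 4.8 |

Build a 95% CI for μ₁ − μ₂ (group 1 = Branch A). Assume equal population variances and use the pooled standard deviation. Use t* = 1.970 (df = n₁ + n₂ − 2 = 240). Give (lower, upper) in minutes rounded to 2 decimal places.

(-4.11, -2.09)

Pooled variance s_p² = [137·3.2² + 103·4.8²] / (138+104−2) = 15.7333, so s_p = 3.9665.
SE_diff = s_p·√(1/n₁ + 1/n₂) = 3.9665·√(1/138 + 1/104) = 0.5151.
t* = 1.970; margin = 1.970 × 0.5151 = 1.0147.
Difference = 8.5 − 11.6 = -3.1000.
-3.1000 ± 1.0147 → (-4.11, -2.09).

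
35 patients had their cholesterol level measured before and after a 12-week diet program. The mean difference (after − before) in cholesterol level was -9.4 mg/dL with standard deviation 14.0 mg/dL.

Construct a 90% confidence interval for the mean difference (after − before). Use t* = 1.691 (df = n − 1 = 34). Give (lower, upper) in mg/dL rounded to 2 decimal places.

(-13.40, -5.40)

This is a matched-pairs design, so SE = s_d/√n = 14.0/√35 = 2.3664.
Margin = 1.691 × 2.3664 = 4.0016; the interval is -9.4 ± 4.0016 = (-13.40, -5.40).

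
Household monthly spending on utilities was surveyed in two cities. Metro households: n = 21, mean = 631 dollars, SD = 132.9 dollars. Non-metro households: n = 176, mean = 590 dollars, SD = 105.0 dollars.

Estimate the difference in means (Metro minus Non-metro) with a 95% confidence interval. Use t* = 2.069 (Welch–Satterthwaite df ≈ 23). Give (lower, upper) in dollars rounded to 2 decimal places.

(-21.20, 103.20)

SE₁ = s₁/√n₁ = 132.9/√21 = 29.0012; SE₂ = 105.0/√176 = 7.9147.
Independent samples, unequal variances: SE_diff = √(SE₁² + SE₂²) = √(841.06960144 + 62.64247609) = 30.0618.
t* = 2.069, so margin of error = 2.069 × 30.0618 = 62.1979.
Difference in means = 631 − 590 = 41.0000.
41.0000 ± 62.1979 → (-21.20, 103.20).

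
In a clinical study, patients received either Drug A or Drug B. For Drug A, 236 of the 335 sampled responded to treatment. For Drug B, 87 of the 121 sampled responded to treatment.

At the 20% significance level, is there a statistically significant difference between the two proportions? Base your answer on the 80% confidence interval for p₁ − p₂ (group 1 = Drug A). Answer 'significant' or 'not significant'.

not significant

First, p̂₁ = 236/335 = 0.7045; p̂₂ = 87/121 = 0.7190.
The two standard errors are √(0.7045×0.2955/335) = 0.02493 and √(0.7190×0.2810/121) = 0.04086.
Because the samples are independent, SE_diff = √(0.02493² + 0.04086²) = 0.04786.
Using z* = 1.282 for 80%, ME = 1.282 × 0.04786 = 0.06136.
p̂₁ − p̂₂ = -0.0145; interval -0.0145 ± 0.06136 gives (-0.07586, 0.04686).
The interval (-0.07586, 0.04686) contains 0, so the difference is not significant.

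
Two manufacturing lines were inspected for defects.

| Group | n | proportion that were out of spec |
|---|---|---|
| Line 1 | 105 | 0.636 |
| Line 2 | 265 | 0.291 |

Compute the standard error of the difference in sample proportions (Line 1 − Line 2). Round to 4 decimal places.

0.0546

The two standard errors are √(0.6360×0.3640/105) = 0.04696 and √(0.2910×0.7090/265) = 0.02790.
Because the samples are independent, SE_diff = √(0.04696² + 0.02790²) = 0.05462.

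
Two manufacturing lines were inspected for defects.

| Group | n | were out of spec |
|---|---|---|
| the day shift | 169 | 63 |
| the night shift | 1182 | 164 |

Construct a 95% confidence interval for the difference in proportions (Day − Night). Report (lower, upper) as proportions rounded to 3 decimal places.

(0.159, 0.310)

First, p̂₁ = 63/169 = 0.3728; p̂₂ = 164/1182 = 0.1387.
The two standard errors are √(0.3728×0.6272/169) = 0.03720 and √(0.1387×0.8613/1182) = 0.01005.
Because the samples are independent, SE_diff = √(0.03720² + 0.01005²) = 0.03853.
Using z* = 1.960 for 95%, ME = 1.960 × 0.03853 = 0.07552.
p̂₁ − p̂₂ = 0.2341; interval 0.2341 ± 0.07552 gives (0.159, 0.310).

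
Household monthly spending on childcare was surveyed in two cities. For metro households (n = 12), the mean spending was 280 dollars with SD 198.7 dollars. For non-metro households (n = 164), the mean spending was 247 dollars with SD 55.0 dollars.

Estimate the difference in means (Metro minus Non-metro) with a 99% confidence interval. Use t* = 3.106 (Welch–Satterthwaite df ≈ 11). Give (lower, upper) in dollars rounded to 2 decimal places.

(-145.66, 211.66)

Standard errors of each mean: 198.7/√12 = 57.3597 and 55.0/√164 = 4.2948.
SE(x̄₁ − x̄₂) = √(57.3597² + 4.2948²) = 57.5203 for independent samples with unequal variances.
With t* = 3.106, the margin is 3.106 × 57.5203 = 178.6581.
x̄₁ − x̄₂ = 280 − 247 = 33.0000; the interval is 33.0000 ± 178.6581 = (-145.66, 211.66).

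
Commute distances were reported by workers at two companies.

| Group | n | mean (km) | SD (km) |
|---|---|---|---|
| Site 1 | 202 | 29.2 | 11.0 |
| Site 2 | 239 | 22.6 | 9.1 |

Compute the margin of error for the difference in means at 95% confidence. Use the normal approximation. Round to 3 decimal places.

1.906

SE₁ = s₁/√n₁ = 11.0/√202 = 0.7740; SE₂ = 9.1/√239 = 0.5886.
Independent samples, unequal variances: SE_diff = √(SE₁² + SE₂²) = √(0.599076 + 0.34644996) = 0.9724.
z* = 1.960, so margin of error = 1.960 × 0.9724 = 1.9059.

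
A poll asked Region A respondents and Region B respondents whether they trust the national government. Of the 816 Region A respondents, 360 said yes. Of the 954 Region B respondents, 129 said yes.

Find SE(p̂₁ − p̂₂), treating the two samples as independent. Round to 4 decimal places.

0.0206

Sample proportions: 360/816 = 0.4412, 129/954 = 0.1352.
Each SE is √(p̂(1−p̂)/n): √(0.4412·0.5588/816) = 0.01738 and √(0.1352·0.8648/954) = 0.01107.
SE(p̂₁ − p̂₂) = √(SE₁² + SE₂²) = √(0.0003020644 + 0.0001225449) = 0.02061, since the two samples are independent.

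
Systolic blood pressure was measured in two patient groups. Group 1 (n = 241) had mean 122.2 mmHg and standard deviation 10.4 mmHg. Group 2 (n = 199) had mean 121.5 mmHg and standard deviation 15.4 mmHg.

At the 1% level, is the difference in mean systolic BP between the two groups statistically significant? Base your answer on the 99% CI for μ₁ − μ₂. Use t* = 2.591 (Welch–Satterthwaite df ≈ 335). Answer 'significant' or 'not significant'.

Standard errors of each mean: 10.4/√241 = 0.6699 and 15.4/√199 = 1.0917.
SE(x̄₁ − x̄₂) = √(0.6699² + 1.0917²) = 1.2808 for independent samples with unequal variances.
With t* = 2.591, the margin is 2.591 × 1.2808 = 3.3186.
x̄₁ − x̄₂ = 122.2 − 121.5 = 0.7000; the interval is 0.7000 ± 3.3186 = (-2.6186, 4.0186).
The interval (-2.6186, 4.0186) contains 0, so the difference is not significant.

not significant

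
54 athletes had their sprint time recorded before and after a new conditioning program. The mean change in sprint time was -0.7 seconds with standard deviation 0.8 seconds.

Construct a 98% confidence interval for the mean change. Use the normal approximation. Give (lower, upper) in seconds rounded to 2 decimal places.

This is a matched-pairs design, so SE = s_d/√n = 0.8/√54 = 0.1089.
Margin = 2.326 × 0.1089 = 0.2533; the interval is -0.7 ± 0.2533 = (-0.95, -0.45).

(-0.95, -0.45)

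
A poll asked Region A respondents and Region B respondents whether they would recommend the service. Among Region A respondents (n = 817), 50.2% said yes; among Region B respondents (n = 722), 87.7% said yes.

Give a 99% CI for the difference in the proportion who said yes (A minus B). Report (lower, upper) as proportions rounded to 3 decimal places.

The two standard errors are √(0.5020×0.4980/817) = 0.01749 and √(0.8770×0.1230/722) = 0.01222.
Because the samples are independent, SE_diff = √(0.01749² + 0.01222²) = 0.02134.
Using z* = 2.576 for 99%, ME = 2.576 × 0.02134 = 0.05497.
p̂₁ − p̂₂ = -0.3750; interval -0.3750 ± 0.05497 gives (-0.430, -0.320).

(-0.430, -0.320)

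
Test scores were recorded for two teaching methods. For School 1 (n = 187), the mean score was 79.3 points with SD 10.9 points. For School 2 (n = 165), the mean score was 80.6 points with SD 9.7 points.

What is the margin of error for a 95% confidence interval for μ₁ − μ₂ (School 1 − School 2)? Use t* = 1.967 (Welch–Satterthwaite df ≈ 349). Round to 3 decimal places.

Standard errors of each mean: 10.9/√187 = 0.7971 and 9.7/√165 = 0.7551.
SE(x̄₁ − x̄₂) = √(0.7971² + 0.7551²) = 1.0980 for independent samples with unequal variances.
With t* = 1.967, the margin is 1.967 × 1.0980 = 2.1598.

2.160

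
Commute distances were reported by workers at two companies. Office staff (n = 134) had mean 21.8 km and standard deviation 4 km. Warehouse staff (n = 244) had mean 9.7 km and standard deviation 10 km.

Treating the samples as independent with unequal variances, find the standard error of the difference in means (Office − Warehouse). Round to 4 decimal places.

Per-group SEs: s₁/√n₁ = 4/√134 = 0.3455, s₂/√n₂ = 10/√244 = 0.6402.
Unpooled SE of the difference: √(0.11937025 + 0.40985604) = 0.7275.

0.7275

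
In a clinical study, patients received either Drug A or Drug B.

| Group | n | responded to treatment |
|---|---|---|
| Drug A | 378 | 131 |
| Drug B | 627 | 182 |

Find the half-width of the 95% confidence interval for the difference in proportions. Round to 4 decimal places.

0.0597

p̂₁ = 131/378 = 0.3466 and p̂₂ = 182/627 = 0.2903.
SE₁ = √(p̂₁(1−p̂₁)/n₁) = √(0.3466·0.6534/378) = 0.02448; SE₂ = √(0.2903·0.7097/627) = 0.01813.
Independent samples: SE of the difference = √(SE₁² + SE₂²) = √(0.0005992704 + 0.0003286969) = 0.03046.
z* for 95% confidence is 1.960, so the margin of error is 1.960 × 0.03046 = 0.05970.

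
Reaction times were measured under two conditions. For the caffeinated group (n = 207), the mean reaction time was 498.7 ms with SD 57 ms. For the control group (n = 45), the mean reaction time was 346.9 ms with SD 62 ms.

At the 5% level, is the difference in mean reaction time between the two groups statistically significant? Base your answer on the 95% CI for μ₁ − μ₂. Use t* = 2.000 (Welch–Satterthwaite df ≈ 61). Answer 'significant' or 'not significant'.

significant

SE₁ = s₁/√n₁ = 57/√207 = 3.9618; SE₂ = 62/√45 = 9.2424.
Independent samples, unequal variances: SE_diff = √(SE₁² + SE₂²) = √(15.69585924 + 85.42195776) = 10.0557.
t* = 2.000, so margin of error = 2.000 × 10.0557 = 20.1114.
Difference in means = 498.7 − 346.9 = 151.8000.
151.8000 ± 20.1114 → (131.6886, 171.9114).
The interval (131.6886, 171.9114) does not contain 0, so the difference is significant.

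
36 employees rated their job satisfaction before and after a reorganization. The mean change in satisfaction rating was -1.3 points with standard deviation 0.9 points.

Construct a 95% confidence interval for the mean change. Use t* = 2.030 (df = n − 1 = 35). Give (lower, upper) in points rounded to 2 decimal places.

(-1.60, -1.00)

This is a matched-pairs design, so SE = s_d/√n = 0.9/√36 = 0.1500.
Margin = 2.030 × 0.1500 = 0.3045; the interval is -1.3 ± 0.3045 = (-1.60, -1.00).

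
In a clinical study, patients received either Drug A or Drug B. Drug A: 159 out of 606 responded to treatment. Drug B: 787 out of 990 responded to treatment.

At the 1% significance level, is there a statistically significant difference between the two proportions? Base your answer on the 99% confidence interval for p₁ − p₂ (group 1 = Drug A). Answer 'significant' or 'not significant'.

Sample proportions: 159/606 = 0.2624, 787/990 = 0.7949.
Each SE is √(p̂(1−p̂)/n): √(0.2624·0.7376/606) = 0.01787 and √(0.7949·0.2051/990) = 0.01283.
SE(p̂₁ − p̂₂) = √(SE₁² + SE₂²) = √(0.0003193369 + 0.0001646089) = 0.02200, since the two samples are independent.
At 99% confidence z* = 2.576; margin = 2.576 × 0.02200 = 0.05667.
The difference is 0.2624 − 0.7949 = -0.5325, so the interval is -0.5325 ± 0.05667 = (-0.58917, -0.47583).
The interval (-0.58917, -0.47583) does not contain 0, so the difference is significant.

significant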